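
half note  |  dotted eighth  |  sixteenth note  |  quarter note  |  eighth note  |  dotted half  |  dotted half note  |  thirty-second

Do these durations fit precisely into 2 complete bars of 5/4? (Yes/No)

One bar of 5/4 = 40 thirty-second notes, so 2 bars = 80.
Express everything in thirty-second notes: half note = 16; dotted eighth = 6; sixteenth note = 2; quarter note = 8; eighth note = 4; dotted half = 24; dotted half note = 24; thirty-second = 1.
Adding: 16 + 6 + 2 + 8 + 4 + 24 + 24 + 1 = 85.
85 exceeds 80, so the answer is No.

No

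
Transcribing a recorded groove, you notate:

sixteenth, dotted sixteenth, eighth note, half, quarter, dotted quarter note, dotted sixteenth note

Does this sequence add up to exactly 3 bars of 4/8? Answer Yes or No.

Yes

One bar of 4/8 = 16 thirty-second notes, so 3 bars = 48.
Each duration in thirty-second notes: sixteenth = 2; dotted sixteenth = 3; eighth note = 4; half = 16; quarter = 8; dotted quarter note = 12; dotted sixteenth note = 3.
Altogether 2 + 3 + 4 + 16 + 8 + 12 + 3 = 48.
48 equals 48, so the answer is Yes.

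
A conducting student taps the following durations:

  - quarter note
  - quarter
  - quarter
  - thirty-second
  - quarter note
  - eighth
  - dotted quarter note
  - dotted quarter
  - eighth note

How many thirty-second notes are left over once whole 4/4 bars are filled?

1

One bar of 4/4 = 32 thirty-second notes.
In thirty-second notes: quarter note = 8; quarter = 8; quarter = 8; thirty-second = 1; quarter note = 8; eighth = 4; dotted quarter note = 12; dotted quarter = 12; eighth note = 4.
Total: 8 + 8 + 8 + 1 + 8 + 4 + 12 + 12 + 4 = 65.
65 ÷ 32 = 2 complete bars with 1 thirty-second note remaining.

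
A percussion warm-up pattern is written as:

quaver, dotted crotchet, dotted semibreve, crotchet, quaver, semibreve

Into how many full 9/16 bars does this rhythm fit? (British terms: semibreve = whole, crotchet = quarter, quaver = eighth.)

6

One bar of 9/16 = 9 sixteenth notes.
Working in sixteenth notes: quaver = 2; dotted crotchet = 6; dotted semibreve = 24; crotchet = 4; quaver = 2; semibreve = 16.
Total: 2 + 6 + 24 + 4 + 2 + 16 = 54.
54 ÷ 9 = 6 complete bars with 0 left over.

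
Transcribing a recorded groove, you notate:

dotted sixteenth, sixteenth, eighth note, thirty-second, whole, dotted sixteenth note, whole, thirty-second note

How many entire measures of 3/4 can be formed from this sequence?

3

One bar of 3/4 = 24 thirty-second notes.
Each duration in thirty-second notes: dotted sixteenth = 3; sixteenth = 2; eighth note = 4; thirty-second = 1; whole = 32; dotted sixteenth note = 3; whole = 32; thirty-second note = 1.
Altogether 3 + 2 + 4 + 1 + 32 + 3 + 32 + 1 = 78.
78 ÷ 24 = 3 complete bars with 6 left over.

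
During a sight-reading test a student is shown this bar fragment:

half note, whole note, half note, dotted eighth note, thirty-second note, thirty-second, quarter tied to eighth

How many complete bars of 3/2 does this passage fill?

1

One bar of 3/2 = 48 thirty-second notes.
Working in thirty-second notes: half note = 16; whole note = 32; half note = 16; dotted eighth note = 6; thirty-second note = 1; thirty-second = 1; quarter tied to eighth (quarter + eighth) = 12.
Sum: 16 + 32 + 16 + 6 + 1 + 1 + 12 = 84.
84 ÷ 48 = 1 complete bar with 36 left over.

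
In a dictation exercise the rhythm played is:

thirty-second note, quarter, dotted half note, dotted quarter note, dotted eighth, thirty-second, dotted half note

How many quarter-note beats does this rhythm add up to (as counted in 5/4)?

9.5

One quarter-note beat = 8 thirty-second notes.
Each duration in thirty-second notes: thirty-second note = 1; quarter = 8; dotted half note = 24; dotted quarter note = 12; dotted eighth = 6; thirty-second = 1; dotted half note = 24.
Total: 1 + 8 + 24 + 12 + 6 + 1 + 24 = 76.
76 ÷ 8 = 9.5 beats.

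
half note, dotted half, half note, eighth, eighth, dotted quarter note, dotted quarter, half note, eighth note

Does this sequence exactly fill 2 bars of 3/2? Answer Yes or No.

No

One bar of 3/2 = 12 eighth notes, so 2 bars = 24.
Each duration in eighth notes: half note = 4; dotted half = 6; half note = 4; eighth = 1; eighth = 1; dotted quarter note = 3; dotted quarter = 3; half note = 4; eighth note = 1.
Adding: 4 + 6 + 4 + 1 + 1 + 3 + 3 + 4 + 1 = 27.
27 exceeds 24, so the answer is No.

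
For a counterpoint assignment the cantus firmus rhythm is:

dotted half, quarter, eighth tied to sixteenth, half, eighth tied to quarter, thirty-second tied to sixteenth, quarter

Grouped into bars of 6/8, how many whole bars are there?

3

One bar of 6/8 = 24 thirty-second notes.
Express everything in thirty-second notes: dotted half = 24; quarter = 8; eighth tied to sixteenth (eighth + sixteenth) = 6; half = 16; eighth tied to quarter (eighth + quarter) = 12; thirty-second tied to sixteenth (thirty-second + sixteenth) = 3; quarter = 8.
Total: 24 + 8 + 6 + 16 + 12 + 3 + 8 = 77.
77 ÷ 24 = 3 complete bars with 5 left over.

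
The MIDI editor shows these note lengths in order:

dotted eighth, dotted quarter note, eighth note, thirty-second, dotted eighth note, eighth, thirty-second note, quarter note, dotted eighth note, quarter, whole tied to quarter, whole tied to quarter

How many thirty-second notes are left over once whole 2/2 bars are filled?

8

One bar of 2/2 = 32 thirty-second notes.
Express everything in thirty-second notes: dotted eighth = 6; dotted quarter note = 12; eighth note = 4; thirty-second = 1; dotted eighth note = 6; eighth = 4; thirty-second note = 1; quarter note = 8; dotted eighth note = 6; quarter = 8; whole tied to quarter (whole + quarter) = 40; whole tied to quarter (whole + quarter) = 40.
Altogether 6 + 12 + 4 + 1 + 6 + 4 + 1 + 8 + 6 + 8 + 40 + 40 = 136.
136 ÷ 32 = 4 complete bars with 8 thirty-second notes remaining.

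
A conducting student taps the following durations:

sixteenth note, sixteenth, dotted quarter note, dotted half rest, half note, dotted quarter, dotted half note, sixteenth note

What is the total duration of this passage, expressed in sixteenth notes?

Each duration in sixteenth notes: sixteenth note = 1; sixteenth = 1; dotted quarter note = 6; dotted half rest = 12; half note = 8; dotted quarter = 6; dotted half note = 12; sixteenth note = 1.
Altogether 1 + 1 + 6 + 12 + 8 + 6 + 12 + 1 = 47 sixteenth notes.

47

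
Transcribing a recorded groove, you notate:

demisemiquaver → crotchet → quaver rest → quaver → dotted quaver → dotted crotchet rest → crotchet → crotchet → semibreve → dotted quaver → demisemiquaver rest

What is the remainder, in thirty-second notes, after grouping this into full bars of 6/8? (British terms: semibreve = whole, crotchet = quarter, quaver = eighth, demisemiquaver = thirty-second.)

18

One bar of 6/8 = 24 thirty-second notes.
Express everything in thirty-second notes: demisemiquaver = 1; crotchet = 8; quaver rest = 4; quaver = 4; dotted quaver = 6; dotted crotchet rest = 12; crotchet = 8; crotchet = 8; semibreve = 32; dotted quaver = 6; demisemiquaver rest = 1.
Altogether 1 + 8 + 4 + 4 + 6 + 12 + 8 + 8 + 32 + 6 + 1 = 90.
90 ÷ 24 = 3 complete bars with 18 thirty-second notes remaining.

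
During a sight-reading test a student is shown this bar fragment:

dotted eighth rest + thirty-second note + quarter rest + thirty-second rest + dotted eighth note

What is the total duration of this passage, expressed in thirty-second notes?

Working in thirty-second notes: dotted eighth rest = 6; thirty-second note = 1; quarter rest = 8; thirty-second rest = 1; dotted eighth note = 6.
Adding: 6 + 1 + 8 + 1 + 6 = 22 thirty-second notes.

22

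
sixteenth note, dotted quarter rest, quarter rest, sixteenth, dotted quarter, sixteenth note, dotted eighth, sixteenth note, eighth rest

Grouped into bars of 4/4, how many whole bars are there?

1

One bar of 4/4 = 16 sixteenth notes.
Express everything in sixteenth notes: sixteenth note = 1; dotted quarter rest = 6; quarter rest = 4; sixteenth = 1; dotted quarter = 6; sixteenth note = 1; dotted eighth = 3; sixteenth note = 1; eighth rest = 2.
Total: 1 + 6 + 4 + 1 + 6 + 1 + 3 + 1 + 2 = 25.
25 ÷ 16 = 1 complete bar with 9 left over.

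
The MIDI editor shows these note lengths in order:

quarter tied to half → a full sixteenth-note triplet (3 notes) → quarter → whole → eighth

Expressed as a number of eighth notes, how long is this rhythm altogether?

18

Convert each value to eighth notes: quarter tied to half (quarter + half) = 6; a full sixteenth-note triplet (3 notes) (three triplet sixteenths span one eighth) = 1; quarter = 2; whole = 8; eighth = 1.
Adding: 6 + 1 + 2 + 8 + 1 = 18 eighth notes.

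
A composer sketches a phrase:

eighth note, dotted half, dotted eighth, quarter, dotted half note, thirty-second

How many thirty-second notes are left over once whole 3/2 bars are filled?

One bar of 3/2 = 48 thirty-second notes.
Express everything in thirty-second notes: eighth note = 4; dotted half = 24; dotted eighth = 6; quarter = 8; dotted half note = 24; thirty-second = 1.
Sum: 4 + 24 + 6 + 8 + 24 + 1 = 67.
67 ÷ 48 = 1 complete bar with 19 thirty-second notes remaining.

19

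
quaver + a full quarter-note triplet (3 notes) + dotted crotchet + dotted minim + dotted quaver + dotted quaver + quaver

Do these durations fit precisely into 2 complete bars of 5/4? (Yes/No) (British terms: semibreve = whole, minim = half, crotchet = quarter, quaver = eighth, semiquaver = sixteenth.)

No

One bar of 5/4 = 20 sixteenth notes, so 2 bars = 40.
Express everything in sixteenth notes: quaver = 2; a full quarter-note triplet (3 notes) (three triplet quarters span one half) = 8; dotted crotchet = 6; dotted minim = 12; dotted quaver = 3; dotted quaver = 3; quaver = 2.
Adding: 2 + 8 + 6 + 12 + 3 + 3 + 2 = 36.
36 falls short of 40, so the answer is No.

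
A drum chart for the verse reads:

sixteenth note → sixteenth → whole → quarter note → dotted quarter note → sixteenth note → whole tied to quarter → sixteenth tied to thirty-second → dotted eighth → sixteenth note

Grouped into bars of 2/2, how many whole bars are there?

One bar of 2/2 = 32 thirty-second notes.
Express everything in thirty-second notes: sixteenth note = 2; sixteenth = 2; whole = 32; quarter note = 8; dotted quarter note = 12; sixteenth note = 2; whole tied to quarter (whole + quarter) = 40; sixteenth tied to thirty-second (sixteenth + thirty-second) = 3; dotted eighth = 6; sixteenth note = 2.
Adding: 2 + 2 + 32 + 8 + 12 + 2 + 40 + 3 + 6 + 2 = 109.
109 ÷ 32 = 3 complete bars with 13 left over.

3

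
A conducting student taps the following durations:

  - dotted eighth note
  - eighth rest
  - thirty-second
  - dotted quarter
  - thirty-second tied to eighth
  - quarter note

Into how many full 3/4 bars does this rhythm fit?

1

One bar of 3/4 = 24 thirty-second notes.
Each duration in thirty-second notes: dotted eighth note = 6; eighth rest = 4; thirty-second = 1; dotted quarter = 12; thirty-second tied to eighth (thirty-second + eighth) = 5; quarter note = 8.
Sum: 6 + 4 + 1 + 12 + 5 + 8 = 36.
36 ÷ 24 = 1 complete bar with 12 left over.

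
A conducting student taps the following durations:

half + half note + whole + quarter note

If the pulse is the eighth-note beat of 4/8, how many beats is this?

18

One eighth-note beat = 2 sixteenth notes.
Express everything in sixteenth notes: half = 8; half note = 8; whole = 16; quarter note = 4.
Sum: 8 + 8 + 16 + 4 = 36.
36 ÷ 2 = 18 beats.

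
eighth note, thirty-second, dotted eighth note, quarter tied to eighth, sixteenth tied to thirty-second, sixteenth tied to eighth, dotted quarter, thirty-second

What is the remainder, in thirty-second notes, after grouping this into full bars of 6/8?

One bar of 6/8 = 24 thirty-second notes.
In thirty-second notes: eighth note = 4; thirty-second = 1; dotted eighth note = 6; quarter tied to eighth (quarter + eighth) = 12; sixteenth tied to thirty-second (sixteenth + thirty-second) = 3; sixteenth tied to eighth (sixteenth + eighth) = 6; dotted quarter = 12; thirty-second = 1.
Adding: 4 + 1 + 6 + 12 + 3 + 6 + 12 + 1 = 45.
45 ÷ 24 = 1 complete bar with 21 thirty-second notes remaining.

21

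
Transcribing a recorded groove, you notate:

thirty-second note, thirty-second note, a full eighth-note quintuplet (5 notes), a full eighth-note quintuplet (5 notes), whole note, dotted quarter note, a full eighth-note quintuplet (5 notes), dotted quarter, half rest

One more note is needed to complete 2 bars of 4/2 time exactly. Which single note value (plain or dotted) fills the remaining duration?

2 bars of 4/2 = 128 thirty-second notes.
In thirty-second notes: thirty-second note = 1; thirty-second note = 1; a full eighth-note quintuplet (5 notes) (five quintuplet eighths span one half) = 16; a full eighth-note quintuplet (5 notes) (five quintuplet eighths span one half) = 16; whole note = 32; dotted quarter note = 12; a full eighth-note quintuplet (5 notes) (five quintuplet eighths span one half) = 16; dotted quarter = 12; half rest = 16.
Altogether 1 + 1 + 16 + 16 + 32 + 12 + 16 + 12 + 16 = 122.
Remaining: 128 − 122 = 6 thirty-second notes, which is a dotted eighth note.

dotted eighth note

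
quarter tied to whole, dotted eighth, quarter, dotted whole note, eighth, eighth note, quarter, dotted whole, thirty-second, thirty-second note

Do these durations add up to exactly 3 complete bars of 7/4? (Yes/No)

Yes

One bar of 7/4 = 56 thirty-second notes, so 3 bars = 168.
Working in thirty-second notes: quarter tied to whole (quarter + whole) = 40; dotted eighth = 6; quarter = 8; dotted whole note = 48; eighth = 4; eighth note = 4; quarter = 8; dotted whole = 48; thirty-second = 1; thirty-second note = 1.
Total: 40 + 6 + 8 + 48 + 4 + 4 + 8 + 48 + 1 + 1 = 168.
168 equals 168, so the answer is Yes.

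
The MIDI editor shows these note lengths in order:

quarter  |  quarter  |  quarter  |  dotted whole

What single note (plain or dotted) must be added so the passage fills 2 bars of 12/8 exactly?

2 bars of 12/8 = 12 quarter notes.
Each duration in quarter notes: quarter = 1; quarter = 1; quarter = 1; dotted whole = 6.
Adding: 1 + 1 + 1 + 6 = 9.
Remaining: 12 − 9 = 3 quarter notes, which is a dotted half note.

dotted half note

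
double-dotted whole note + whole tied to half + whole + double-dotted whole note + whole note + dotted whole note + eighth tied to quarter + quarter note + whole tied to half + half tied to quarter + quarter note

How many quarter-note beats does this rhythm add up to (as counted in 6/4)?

46.5

One quarter-note beat = 2 eighth notes.
Working in eighth notes: double-dotted whole note = 14; whole tied to half (whole + half) = 12; whole = 8; double-dotted whole note = 14; whole note = 8; dotted whole note = 12; eighth tied to quarter (eighth + quarter) = 3; quarter note = 2; whole tied to half (whole + half) = 12; half tied to quarter (half + quarter) = 6; quarter note = 2.
Altogether 14 + 12 + 8 + 14 + 8 + 12 + 3 + 2 + 12 + 6 + 2 = 93.
93 ÷ 2 = 46.5 beats.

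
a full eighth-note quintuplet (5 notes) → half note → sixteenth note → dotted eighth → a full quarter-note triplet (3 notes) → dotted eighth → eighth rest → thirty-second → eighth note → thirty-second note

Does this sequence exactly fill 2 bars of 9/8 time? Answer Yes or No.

Yes

One bar of 9/8 = 36 thirty-second notes, so 2 bars = 72.
Each duration in thirty-second notes: a full eighth-note quintuplet (5 notes) (five quintuplet eighths span one half) = 16; half note = 16; sixteenth note = 2; dotted eighth = 6; a full quarter-note triplet (3 notes) (three triplet quarters span one half) = 16; dotted eighth = 6; eighth rest = 4; thirty-second = 1; eighth note = 4; thirty-second note = 1.
Sum: 16 + 16 + 2 + 6 + 16 + 6 + 4 + 1 + 4 + 1 = 72.
72 equals 72, so the answer is Yes.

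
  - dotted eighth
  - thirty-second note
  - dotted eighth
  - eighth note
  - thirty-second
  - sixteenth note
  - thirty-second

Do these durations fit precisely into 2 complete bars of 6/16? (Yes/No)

No

One bar of 6/16 = 12 thirty-second notes, so 2 bars = 24.
Convert each value to thirty-second notes: dotted eighth = 6; thirty-second note = 1; dotted eighth = 6; eighth note = 4; thirty-second = 1; sixteenth note = 2; thirty-second = 1.
Altogether 6 + 1 + 6 + 4 + 1 + 2 + 1 = 21.
21 falls short of 24, so the answer is No.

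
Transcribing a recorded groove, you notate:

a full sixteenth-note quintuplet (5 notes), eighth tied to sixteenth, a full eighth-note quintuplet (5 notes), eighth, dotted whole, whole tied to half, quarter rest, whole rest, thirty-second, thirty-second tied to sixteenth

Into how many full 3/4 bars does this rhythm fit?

One bar of 3/4 = 24 thirty-second notes.
Convert each value to thirty-second notes: a full sixteenth-note quintuplet (5 notes) (five quintuplet sixteenths span one quarter) = 8; eighth tied to sixteenth (eighth + sixteenth) = 6; a full eighth-note quintuplet (5 notes) (five quintuplet eighths span one half) = 16; eighth = 4; dotted whole = 48; whole tied to half (whole + half) = 48; quarter rest = 8; whole rest = 32; thirty-second = 1; thirty-second tied to sixteenth (thirty-second + sixteenth) = 3.
Adding: 8 + 6 + 16 + 4 + 48 + 48 + 8 + 32 + 1 + 3 = 174.
174 ÷ 24 = 7 complete bars with 6 left over.

7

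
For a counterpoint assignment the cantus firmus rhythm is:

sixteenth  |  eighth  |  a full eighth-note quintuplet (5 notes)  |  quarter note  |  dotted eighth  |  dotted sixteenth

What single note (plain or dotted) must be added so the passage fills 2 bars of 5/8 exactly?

2 bars of 5/8 = 40 thirty-second notes.
Each duration in thirty-second notes: sixteenth = 2; eighth = 4; a full eighth-note quintuplet (5 notes) (five quintuplet eighths span one half) = 16; quarter note = 8; dotted eighth = 6; dotted sixteenth = 3.
Altogether 2 + 4 + 16 + 8 + 6 + 3 = 39.
Remaining: 40 − 39 = 1 thirty-second note, which is a thirty-second note.

thirty-second note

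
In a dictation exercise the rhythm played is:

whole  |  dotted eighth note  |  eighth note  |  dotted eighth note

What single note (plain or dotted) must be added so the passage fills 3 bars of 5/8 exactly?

dotted quarter note

3 bars of 5/8 = 30 sixteenth notes.
Express everything in sixteenth notes: whole = 16; dotted eighth note = 3; eighth note = 2; dotted eighth note = 3.
Adding: 16 + 3 + 2 + 3 = 24.
Remaining: 30 − 24 = 6 sixteenth notes, which is a dotted quarter note.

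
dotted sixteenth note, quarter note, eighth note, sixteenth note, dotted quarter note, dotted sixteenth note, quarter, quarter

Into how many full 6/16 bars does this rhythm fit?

One bar of 6/16 = 12 thirty-second notes.
Each duration in thirty-second notes: dotted sixteenth note = 3; quarter note = 8; eighth note = 4; sixteenth note = 2; dotted quarter note = 12; dotted sixteenth note = 3; quarter = 8; quarter = 8.
Total: 3 + 8 + 4 + 2 + 12 + 3 + 8 + 8 = 48.
48 ÷ 12 = 4 complete bars with 0 left over.

4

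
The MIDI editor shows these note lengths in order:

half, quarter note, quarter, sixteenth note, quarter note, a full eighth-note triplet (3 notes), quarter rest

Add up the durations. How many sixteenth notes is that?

Convert each value to sixteenth notes: half = 8; quarter note = 4; quarter = 4; sixteenth note = 1; quarter note = 4; a full eighth-note triplet (3 notes) (three triplet eighths span one quarter) = 4; quarter rest = 4.
Sum: 8 + 4 + 4 + 1 + 4 + 4 + 4 = 29 sixteenth notes.

29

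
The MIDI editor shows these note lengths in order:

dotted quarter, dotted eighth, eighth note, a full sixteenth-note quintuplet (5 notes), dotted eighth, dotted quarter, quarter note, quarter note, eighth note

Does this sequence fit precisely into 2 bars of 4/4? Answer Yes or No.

No

One bar of 4/4 = 16 sixteenth notes, so 2 bars = 32.
Each duration in sixteenth notes: dotted quarter = 6; dotted eighth = 3; eighth note = 2; a full sixteenth-note quintuplet (5 notes) (five quintuplet sixteenths span one quarter) = 4; dotted eighth = 3; dotted quarter = 6; quarter note = 4; quarter note = 4; eighth note = 2.
Adding: 6 + 3 + 2 + 4 + 3 + 6 + 4 + 4 + 2 = 34.
34 exceeds 32, so the answer is No.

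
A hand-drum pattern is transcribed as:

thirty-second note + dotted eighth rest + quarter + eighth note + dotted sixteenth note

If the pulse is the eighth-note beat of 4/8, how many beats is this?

5.5

One eighth-note beat = 4 thirty-second notes.
Express everything in thirty-second notes: thirty-second note = 1; dotted eighth rest = 6; quarter = 8; eighth note = 4; dotted sixteenth note = 3.
Adding: 1 + 6 + 8 + 4 + 3 = 22.
22 ÷ 4 = 5.5 beats.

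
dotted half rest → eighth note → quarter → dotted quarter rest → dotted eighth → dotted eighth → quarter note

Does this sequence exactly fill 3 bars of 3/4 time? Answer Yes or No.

No

One bar of 3/4 = 12 sixteenth notes, so 3 bars = 36.
In sixteenth notes: dotted half rest = 12; eighth note = 2; quarter = 4; dotted quarter rest = 6; dotted eighth = 3; dotted eighth = 3; quarter note = 4.
Altogether 12 + 2 + 4 + 6 + 3 + 3 + 4 = 34.
34 falls short of 36, so the answer is No.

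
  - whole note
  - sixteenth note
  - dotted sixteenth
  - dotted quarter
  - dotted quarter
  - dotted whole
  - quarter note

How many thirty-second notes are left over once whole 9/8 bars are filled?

9

One bar of 9/8 = 36 thirty-second notes.
In thirty-second notes: whole note = 32; sixteenth note = 2; dotted sixteenth = 3; dotted quarter = 12; dotted quarter = 12; dotted whole = 48; quarter note = 8.
Sum: 32 + 2 + 3 + 12 + 12 + 48 + 8 = 117.
117 ÷ 36 = 3 complete bars with 9 thirty-second notes remaining.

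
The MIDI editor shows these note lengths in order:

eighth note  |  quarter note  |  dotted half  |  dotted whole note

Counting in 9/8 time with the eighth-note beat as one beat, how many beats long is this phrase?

One eighth-note beat = 2 sixteenth notes.
Express everything in sixteenth notes: eighth note = 2; quarter note = 4; dotted half = 12; dotted whole note = 24.
Adding: 2 + 4 + 12 + 24 = 42.
42 ÷ 2 = 21 beats.

21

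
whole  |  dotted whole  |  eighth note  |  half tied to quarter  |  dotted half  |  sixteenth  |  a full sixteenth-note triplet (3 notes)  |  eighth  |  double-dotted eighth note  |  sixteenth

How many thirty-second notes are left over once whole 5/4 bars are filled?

31

One bar of 5/4 = 40 thirty-second notes.
Working in thirty-second notes: whole = 32; dotted whole = 48; eighth note = 4; half tied to quarter (half + quarter) = 24; dotted half = 24; sixteenth = 2; a full sixteenth-note triplet (3 notes) (three triplet sixteenths span one eighth) = 4; eighth = 4; double-dotted eighth note = 7; sixteenth = 2.
Sum: 32 + 48 + 4 + 24 + 24 + 2 + 4 + 4 + 7 + 2 = 151.
151 ÷ 40 = 3 complete bars with 31 thirty-second notes remaining.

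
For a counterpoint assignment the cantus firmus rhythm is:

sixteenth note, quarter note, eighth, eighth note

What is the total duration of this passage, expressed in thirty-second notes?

18

Express everything in thirty-second notes: sixteenth note = 2; quarter note = 8; eighth = 4; eighth note = 4.
Sum: 2 + 8 + 4 + 4 = 18 thirty-second notes.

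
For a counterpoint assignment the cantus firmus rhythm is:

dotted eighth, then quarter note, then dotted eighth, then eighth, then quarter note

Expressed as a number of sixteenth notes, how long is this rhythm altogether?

Each duration in sixteenth notes: dotted eighth = 3; quarter note = 4; dotted eighth = 3; eighth = 2; quarter note = 4.
Adding: 3 + 4 + 3 + 2 + 4 = 16 sixteenth notes.

16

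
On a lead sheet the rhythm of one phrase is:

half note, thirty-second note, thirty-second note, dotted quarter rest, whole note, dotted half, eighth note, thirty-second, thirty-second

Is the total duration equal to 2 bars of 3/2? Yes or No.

No

One bar of 3/2 = 48 thirty-second notes, so 2 bars = 96.
Each duration in thirty-second notes: half note = 16; thirty-second note = 1; thirty-second note = 1; dotted quarter rest = 12; whole note = 32; dotted half = 24; eighth note = 4; thirty-second = 1; thirty-second = 1.
Adding: 16 + 1 + 1 + 12 + 32 + 24 + 4 + 1 + 1 = 92.
92 falls short of 96, so the answer is No.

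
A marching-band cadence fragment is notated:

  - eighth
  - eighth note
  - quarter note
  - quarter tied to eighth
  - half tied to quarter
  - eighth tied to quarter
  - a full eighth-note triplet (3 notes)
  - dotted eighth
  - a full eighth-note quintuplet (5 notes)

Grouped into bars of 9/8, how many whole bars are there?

2

One bar of 9/8 = 18 sixteenth notes.
Working in sixteenth notes: eighth = 2; eighth note = 2; quarter note = 4; quarter tied to eighth (quarter + eighth) = 6; half tied to quarter (half + quarter) = 12; eighth tied to quarter (eighth + quarter) = 6; a full eighth-note triplet (3 notes) (three triplet eighths span one quarter) = 4; dotted eighth = 3; a full eighth-note quintuplet (5 notes) (five quintuplet eighths span one half) = 8.
Sum: 2 + 2 + 4 + 6 + 12 + 6 + 4 + 3 + 8 = 47.
47 ÷ 18 = 2 complete bars with 11 left over.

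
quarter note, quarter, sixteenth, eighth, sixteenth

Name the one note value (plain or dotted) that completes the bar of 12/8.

dotted half note

The bar of 12/8 = 24 sixteenth notes.
Each duration in sixteenth notes: quarter note = 4; quarter = 4; sixteenth = 1; eighth = 2; sixteenth = 1.
Total: 4 + 4 + 1 + 2 + 1 = 12.
Remaining: 24 − 12 = 12 sixteenth notes, which is a dotted half note.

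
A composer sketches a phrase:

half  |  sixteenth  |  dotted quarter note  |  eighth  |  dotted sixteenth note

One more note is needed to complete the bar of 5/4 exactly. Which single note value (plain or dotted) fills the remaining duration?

The bar of 5/4 = 40 thirty-second notes.
Working in thirty-second notes: half = 16; sixteenth = 2; dotted quarter note = 12; eighth = 4; dotted sixteenth note = 3.
Total: 16 + 2 + 12 + 4 + 3 = 37.
Remaining: 40 − 37 = 3 thirty-second notes, which is a dotted sixteenth note.

dotted sixteenth note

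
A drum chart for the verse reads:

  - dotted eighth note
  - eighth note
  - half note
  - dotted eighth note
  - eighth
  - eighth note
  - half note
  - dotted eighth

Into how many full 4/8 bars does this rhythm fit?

One bar of 4/8 = 8 sixteenth notes.
Working in sixteenth notes: dotted eighth note = 3; eighth note = 2; half note = 8; dotted eighth note = 3; eighth = 2; eighth note = 2; half note = 8; dotted eighth = 3.
Total: 3 + 2 + 8 + 3 + 2 + 2 + 8 + 3 = 31.
31 ÷ 8 = 3 complete bars with 7 left over.

3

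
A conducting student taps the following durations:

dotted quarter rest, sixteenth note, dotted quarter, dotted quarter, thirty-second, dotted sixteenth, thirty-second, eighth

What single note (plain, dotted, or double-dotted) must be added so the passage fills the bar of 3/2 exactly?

The bar of 3/2 = 48 thirty-second notes.
In thirty-second notes: dotted quarter rest = 12; sixteenth note = 2; dotted quarter = 12; dotted quarter = 12; thirty-second = 1; dotted sixteenth = 3; thirty-second = 1; eighth = 4.
Total: 12 + 2 + 12 + 12 + 1 + 3 + 1 + 4 = 47.
Remaining: 48 − 47 = 1 thirty-second note, which is a thirty-second note.

thirty-second note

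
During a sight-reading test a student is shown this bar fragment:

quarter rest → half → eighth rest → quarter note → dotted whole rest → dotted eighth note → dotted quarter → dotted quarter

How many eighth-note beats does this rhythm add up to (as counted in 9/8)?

28.5

One eighth-note beat = 2 sixteenth notes.
Express everything in sixteenth notes: quarter rest = 4; half = 8; eighth rest = 2; quarter note = 4; dotted whole rest = 24; dotted eighth note = 3; dotted quarter = 6; dotted quarter = 6.
Adding: 4 + 8 + 2 + 4 + 24 + 3 + 6 + 6 = 57.
57 ÷ 2 = 28.5 beats.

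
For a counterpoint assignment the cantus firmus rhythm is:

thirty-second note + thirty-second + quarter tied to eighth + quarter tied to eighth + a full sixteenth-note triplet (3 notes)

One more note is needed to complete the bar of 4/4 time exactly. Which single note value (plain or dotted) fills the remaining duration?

sixteenth note

The bar of 4/4 = 32 thirty-second notes.
Express everything in thirty-second notes: thirty-second note = 1; thirty-second = 1; quarter tied to eighth (quarter + eighth) = 12; quarter tied to eighth (quarter + eighth) = 12; a full sixteenth-note triplet (3 notes) (three triplet sixteenths span one eighth) = 4.
Adding: 1 + 1 + 12 + 12 + 4 = 30.
Remaining: 32 − 30 = 2 thirty-second notes, which is a sixteenth note.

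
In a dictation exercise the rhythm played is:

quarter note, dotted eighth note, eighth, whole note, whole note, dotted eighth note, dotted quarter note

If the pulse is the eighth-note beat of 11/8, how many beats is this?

25

One eighth-note beat = 2 sixteenth notes.
Each duration in sixteenth notes: quarter note = 4; dotted eighth note = 3; eighth = 2; whole note = 16; whole note = 16; dotted eighth note = 3; dotted quarter note = 6.
Adding: 4 + 3 + 2 + 16 + 16 + 3 + 6 = 50.
50 ÷ 2 = 25 beats.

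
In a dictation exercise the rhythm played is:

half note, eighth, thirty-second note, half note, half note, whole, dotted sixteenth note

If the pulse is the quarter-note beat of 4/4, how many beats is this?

One quarter-note beat = 8 thirty-second notes.
Express everything in thirty-second notes: half note = 16; eighth = 4; thirty-second note = 1; half note = 16; half note = 16; whole = 32; dotted sixteenth note = 3.
Total: 16 + 4 + 1 + 16 + 16 + 32 + 3 = 88.
88 ÷ 8 = 11 beats.

11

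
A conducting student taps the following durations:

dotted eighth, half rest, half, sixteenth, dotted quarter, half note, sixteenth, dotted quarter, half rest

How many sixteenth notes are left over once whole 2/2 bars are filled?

1

One bar of 2/2 = 16 sixteenth notes.
Each duration in sixteenth notes: dotted eighth = 3; half rest = 8; half = 8; sixteenth = 1; dotted quarter = 6; half note = 8; sixteenth = 1; dotted quarter = 6; half rest = 8.
Total: 3 + 8 + 8 + 1 + 6 + 8 + 1 + 6 + 8 = 49.
49 ÷ 16 = 3 complete bars with 1 sixteenth note remaining.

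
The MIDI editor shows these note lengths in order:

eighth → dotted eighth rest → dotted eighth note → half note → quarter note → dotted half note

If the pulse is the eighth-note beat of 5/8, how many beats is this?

One eighth-note beat = 2 sixteenth notes.
Express everything in sixteenth notes: eighth = 2; dotted eighth rest = 3; dotted eighth note = 3; half note = 8; quarter note = 4; dotted half note = 12.
Total: 2 + 3 + 3 + 8 + 4 + 12 = 32.
32 ÷ 2 = 16 beats.

16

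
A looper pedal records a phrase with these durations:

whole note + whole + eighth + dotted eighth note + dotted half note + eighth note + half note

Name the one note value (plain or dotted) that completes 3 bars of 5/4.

3 bars of 5/4 = 60 sixteenth notes.
Each duration in sixteenth notes: whole note = 16; whole = 16; eighth = 2; dotted eighth note = 3; dotted half note = 12; eighth note = 2; half note = 8.
Altogether 16 + 16 + 2 + 3 + 12 + 2 + 8 = 59.
Remaining: 60 − 59 = 1 sixteenth note, which is a sixteenth note.

sixteenth note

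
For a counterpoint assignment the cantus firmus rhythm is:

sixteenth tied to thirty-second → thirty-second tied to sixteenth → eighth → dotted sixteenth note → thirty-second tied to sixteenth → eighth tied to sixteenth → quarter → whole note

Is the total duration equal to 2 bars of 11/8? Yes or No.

No

One bar of 11/8 = 44 thirty-second notes, so 2 bars = 88.
Convert each value to thirty-second notes: sixteenth tied to thirty-second (sixteenth + thirty-second) = 3; thirty-second tied to sixteenth (thirty-second + sixteenth) = 3; eighth = 4; dotted sixteenth note = 3; thirty-second tied to sixteenth (thirty-second + sixteenth) = 3; eighth tied to sixteenth (eighth + sixteenth) = 6; quarter = 8; whole note = 32.
Altogether 3 + 3 + 4 + 3 + 3 + 6 + 8 + 32 = 62.
62 falls short of 88, so the answer is No.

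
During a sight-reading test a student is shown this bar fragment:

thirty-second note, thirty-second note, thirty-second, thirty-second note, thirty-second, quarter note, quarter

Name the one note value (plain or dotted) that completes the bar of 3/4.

dotted sixteenth note

The bar of 3/4 = 24 thirty-second notes.
Express everything in thirty-second notes: thirty-second note = 1; thirty-second note = 1; thirty-second = 1; thirty-second note = 1; thirty-second = 1; quarter note = 8; quarter = 8.
Total: 1 + 1 + 1 + 1 + 1 + 8 + 8 = 21.
Remaining: 24 − 21 = 3 thirty-second notes, which is a dotted sixteenth note.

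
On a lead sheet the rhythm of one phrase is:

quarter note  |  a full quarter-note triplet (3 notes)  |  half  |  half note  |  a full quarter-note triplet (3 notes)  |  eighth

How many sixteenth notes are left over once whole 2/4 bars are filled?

One bar of 2/4 = 4 eighth notes.
Convert each value to eighth notes: quarter note = 2; a full quarter-note triplet (3 notes) (three triplet quarters span one half) = 4; half = 4; half note = 4; a full quarter-note triplet (3 notes) (three triplet quarters span one half) = 4; eighth = 1.
Adding: 2 + 4 + 4 + 4 + 4 + 1 = 19.
19 ÷ 4 = 4 complete bars with 3 eighth notes remaining = 6 sixteenth notes.

6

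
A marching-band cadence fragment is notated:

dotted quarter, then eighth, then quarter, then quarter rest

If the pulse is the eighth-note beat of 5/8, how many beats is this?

One eighth-note beat = 2 sixteenth notes.
In sixteenth notes: dotted quarter = 6; eighth = 2; quarter = 4; quarter rest = 4.
Total: 6 + 2 + 4 + 4 = 16.
16 ÷ 2 = 8 beats.

8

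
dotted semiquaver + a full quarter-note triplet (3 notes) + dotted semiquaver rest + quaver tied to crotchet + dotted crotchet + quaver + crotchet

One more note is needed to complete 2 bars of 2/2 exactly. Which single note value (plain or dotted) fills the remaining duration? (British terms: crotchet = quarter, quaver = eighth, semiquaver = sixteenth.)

2 bars of 2/2 = 64 thirty-second notes.
Convert each value to thirty-second notes: dotted semiquaver = 3; a full quarter-note triplet (3 notes) (three triplet quarters span one half) = 16; dotted semiquaver rest = 3; quaver tied to crotchet (quaver + crotchet) = 12; dotted crotchet = 12; quaver = 4; crotchet = 8.
Altogether 3 + 16 + 3 + 12 + 12 + 4 + 8 = 58.
Remaining: 64 − 58 = 6 thirty-second notes, which is a dotted eighth note.

dotted eighth note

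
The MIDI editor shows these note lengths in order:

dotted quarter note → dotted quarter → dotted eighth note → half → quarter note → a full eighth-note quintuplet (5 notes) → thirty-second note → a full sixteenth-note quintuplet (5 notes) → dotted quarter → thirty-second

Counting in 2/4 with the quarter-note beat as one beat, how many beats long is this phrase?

One quarter-note beat = 8 thirty-second notes.
Convert each value to thirty-second notes: dotted quarter note = 12; dotted quarter = 12; dotted eighth note = 6; half = 16; quarter note = 8; a full eighth-note quintuplet (5 notes) (five quintuplet eighths span one half) = 16; thirty-second note = 1; a full sixteenth-note quintuplet (5 notes) (five quintuplet sixteenths span one quarter) = 8; dotted quarter = 12; thirty-second = 1.
Altogether 12 + 12 + 6 + 16 + 8 + 16 + 1 + 8 + 12 + 1 = 92.
92 ÷ 8 = 11.5 beats.

11.5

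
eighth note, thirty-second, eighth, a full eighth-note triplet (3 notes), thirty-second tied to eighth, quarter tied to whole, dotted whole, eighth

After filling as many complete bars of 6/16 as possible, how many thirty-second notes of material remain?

One bar of 6/16 = 12 thirty-second notes.
Each duration in thirty-second notes: eighth note = 4; thirty-second = 1; eighth = 4; a full eighth-note triplet (3 notes) (three triplet eighths span one quarter) = 8; thirty-second tied to eighth (thirty-second + eighth) = 5; quarter tied to whole (quarter + whole) = 40; dotted whole = 48; eighth = 4.
Sum: 4 + 1 + 4 + 8 + 5 + 40 + 48 + 4 = 114.
114 ÷ 12 = 9 complete bars with 6 thirty-second notes remaining.

6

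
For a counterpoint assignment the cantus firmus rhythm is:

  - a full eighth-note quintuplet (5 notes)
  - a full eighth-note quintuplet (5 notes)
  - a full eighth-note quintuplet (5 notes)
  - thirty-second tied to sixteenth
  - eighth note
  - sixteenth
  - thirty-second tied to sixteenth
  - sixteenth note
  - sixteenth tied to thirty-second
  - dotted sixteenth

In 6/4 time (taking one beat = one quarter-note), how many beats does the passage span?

One quarter-note beat = 8 thirty-second notes.
Each duration in thirty-second notes: a full eighth-note quintuplet (5 notes) (five quintuplet eighths span one half) = 16; a full eighth-note quintuplet (5 notes) (five quintuplet eighths span one half) = 16; a full eighth-note quintuplet (5 notes) (five quintuplet eighths span one half) = 16; thirty-second tied to sixteenth (thirty-second + sixteenth) = 3; eighth note = 4; sixteenth = 2; thirty-second tied to sixteenth (thirty-second + sixteenth) = 3; sixteenth note = 2; sixteenth tied to thirty-second (sixteenth + thirty-second) = 3; dotted sixteenth = 3.
Total: 16 + 16 + 16 + 3 + 4 + 2 + 3 + 2 + 3 + 3 = 68.
68 ÷ 8 = 8.5 beats.

8.5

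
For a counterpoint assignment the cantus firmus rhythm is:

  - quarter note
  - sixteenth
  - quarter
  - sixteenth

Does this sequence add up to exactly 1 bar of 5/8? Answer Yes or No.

Yes

One bar of 5/8 = 10 sixteenth notes.
Express everything in sixteenth notes: quarter note = 4; sixteenth = 1; quarter = 4; sixteenth = 1.
Altogether 4 + 1 + 4 + 1 = 10.
10 equals 10, so the answer is Yes.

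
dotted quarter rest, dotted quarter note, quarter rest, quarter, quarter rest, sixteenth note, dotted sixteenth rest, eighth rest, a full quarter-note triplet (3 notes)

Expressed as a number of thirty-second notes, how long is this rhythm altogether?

73

In thirty-second notes: dotted quarter rest = 12; dotted quarter note = 12; quarter rest = 8; quarter = 8; quarter rest = 8; sixteenth note = 2; dotted sixteenth rest = 3; eighth rest = 4; a full quarter-note triplet (3 notes) (three triplet quarters span one half) = 16.
Sum: 12 + 12 + 8 + 8 + 8 + 2 + 3 + 4 + 16 = 73 thirty-second notes.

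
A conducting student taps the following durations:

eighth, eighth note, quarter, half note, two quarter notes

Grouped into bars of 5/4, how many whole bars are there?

1

One bar of 5/4 = 10 eighth notes.
Working in eighth notes: eighth = 1; eighth note = 1; quarter = 2; half note = 4; quarter note = 2; quarter note = 2.
Total: 1 + 1 + 2 + 4 + 2 + 2 = 12.
12 ÷ 10 = 1 complete bar with 2 left over.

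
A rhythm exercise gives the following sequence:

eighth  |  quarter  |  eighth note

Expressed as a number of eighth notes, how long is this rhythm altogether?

In eighth notes: eighth = 1; quarter = 2; eighth note = 1.
Adding: 1 + 2 + 1 = 4 eighth notes.

4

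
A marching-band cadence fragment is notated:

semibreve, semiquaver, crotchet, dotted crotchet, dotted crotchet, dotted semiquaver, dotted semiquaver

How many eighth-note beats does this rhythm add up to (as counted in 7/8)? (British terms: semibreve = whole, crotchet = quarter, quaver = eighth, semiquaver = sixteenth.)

One eighth-note beat = 4 thirty-second notes.
Express everything in thirty-second notes: semibreve = 32; semiquaver = 2; crotchet = 8; dotted crotchet = 12; dotted crotchet = 12; dotted semiquaver = 3; dotted semiquaver = 3.
Adding: 32 + 2 + 8 + 12 + 12 + 3 + 3 = 72.
72 ÷ 4 = 18 beats.

18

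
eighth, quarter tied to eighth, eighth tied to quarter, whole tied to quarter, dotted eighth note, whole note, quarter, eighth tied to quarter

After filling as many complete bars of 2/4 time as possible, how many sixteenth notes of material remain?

One bar of 2/4 = 8 sixteenth notes.
Working in sixteenth notes: eighth = 2; quarter tied to eighth (quarter + eighth) = 6; eighth tied to quarter (eighth + quarter) = 6; whole tied to quarter (whole + quarter) = 20; dotted eighth note = 3; whole note = 16; quarter = 4; eighth tied to quarter (eighth + quarter) = 6.
Sum: 2 + 6 + 6 + 20 + 3 + 16 + 4 + 6 = 63.
63 ÷ 8 = 7 complete bars with 7 sixteenth notes remaining.

7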